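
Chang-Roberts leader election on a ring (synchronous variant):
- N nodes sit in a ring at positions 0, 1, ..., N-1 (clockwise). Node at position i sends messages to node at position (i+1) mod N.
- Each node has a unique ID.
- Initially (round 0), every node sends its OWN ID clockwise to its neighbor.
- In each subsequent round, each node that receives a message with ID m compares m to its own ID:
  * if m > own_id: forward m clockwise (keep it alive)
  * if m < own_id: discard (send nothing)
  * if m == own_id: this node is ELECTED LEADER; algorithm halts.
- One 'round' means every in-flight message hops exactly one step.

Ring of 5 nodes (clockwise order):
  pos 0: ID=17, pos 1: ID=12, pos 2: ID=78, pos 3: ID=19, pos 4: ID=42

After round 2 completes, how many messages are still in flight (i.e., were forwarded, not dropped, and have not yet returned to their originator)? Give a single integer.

Answer: 2

Derivation:
Round 1: pos1(id12) recv 17: fwd; pos2(id78) recv 12: drop; pos3(id19) recv 78: fwd; pos4(id42) recv 19: drop; pos0(id17) recv 42: fwd
Round 2: pos2(id78) recv 17: drop; pos4(id42) recv 78: fwd; pos1(id12) recv 42: fwd
After round 2: 2 messages still in flight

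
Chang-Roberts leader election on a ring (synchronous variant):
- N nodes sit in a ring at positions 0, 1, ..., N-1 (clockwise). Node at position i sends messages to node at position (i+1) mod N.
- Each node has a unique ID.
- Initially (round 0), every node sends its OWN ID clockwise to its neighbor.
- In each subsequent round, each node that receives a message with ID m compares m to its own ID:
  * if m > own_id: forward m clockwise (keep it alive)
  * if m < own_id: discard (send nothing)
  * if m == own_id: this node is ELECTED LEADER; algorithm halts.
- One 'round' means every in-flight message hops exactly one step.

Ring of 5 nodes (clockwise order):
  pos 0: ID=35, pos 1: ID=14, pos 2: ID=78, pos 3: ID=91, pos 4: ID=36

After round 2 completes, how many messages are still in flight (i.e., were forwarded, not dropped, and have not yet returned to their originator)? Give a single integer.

Answer: 2

Derivation:
Round 1: pos1(id14) recv 35: fwd; pos2(id78) recv 14: drop; pos3(id91) recv 78: drop; pos4(id36) recv 91: fwd; pos0(id35) recv 36: fwd
Round 2: pos2(id78) recv 35: drop; pos0(id35) recv 91: fwd; pos1(id14) recv 36: fwd
After round 2: 2 messages still in flight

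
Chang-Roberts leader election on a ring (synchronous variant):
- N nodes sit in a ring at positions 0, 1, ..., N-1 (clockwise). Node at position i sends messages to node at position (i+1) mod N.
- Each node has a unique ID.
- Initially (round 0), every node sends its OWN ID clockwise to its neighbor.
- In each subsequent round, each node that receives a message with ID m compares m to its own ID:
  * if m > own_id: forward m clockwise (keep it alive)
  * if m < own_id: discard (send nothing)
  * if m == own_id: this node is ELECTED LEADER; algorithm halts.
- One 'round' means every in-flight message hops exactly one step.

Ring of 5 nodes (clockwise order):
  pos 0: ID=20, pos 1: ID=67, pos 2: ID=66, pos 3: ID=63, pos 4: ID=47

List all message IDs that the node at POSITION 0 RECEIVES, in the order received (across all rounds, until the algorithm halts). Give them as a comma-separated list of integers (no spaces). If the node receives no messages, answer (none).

Round 1: pos1(id67) recv 20: drop; pos2(id66) recv 67: fwd; pos3(id63) recv 66: fwd; pos4(id47) recv 63: fwd; pos0(id20) recv 47: fwd
Round 2: pos3(id63) recv 67: fwd; pos4(id47) recv 66: fwd; pos0(id20) recv 63: fwd; pos1(id67) recv 47: drop
Round 3: pos4(id47) recv 67: fwd; pos0(id20) recv 66: fwd; pos1(id67) recv 63: drop
Round 4: pos0(id20) recv 67: fwd; pos1(id67) recv 66: drop
Round 5: pos1(id67) recv 67: ELECTED

Answer: 47,63,66,67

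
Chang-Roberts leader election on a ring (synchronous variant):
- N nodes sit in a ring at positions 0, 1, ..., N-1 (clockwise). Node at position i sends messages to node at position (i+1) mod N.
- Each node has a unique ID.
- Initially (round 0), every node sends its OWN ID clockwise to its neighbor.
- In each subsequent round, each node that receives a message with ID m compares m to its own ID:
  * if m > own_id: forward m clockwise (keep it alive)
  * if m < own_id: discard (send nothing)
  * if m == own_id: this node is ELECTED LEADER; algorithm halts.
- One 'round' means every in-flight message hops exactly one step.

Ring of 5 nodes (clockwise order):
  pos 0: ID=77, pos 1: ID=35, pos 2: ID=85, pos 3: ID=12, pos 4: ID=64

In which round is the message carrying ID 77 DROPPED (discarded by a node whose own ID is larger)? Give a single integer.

Round 1: pos1(id35) recv 77: fwd; pos2(id85) recv 35: drop; pos3(id12) recv 85: fwd; pos4(id64) recv 12: drop; pos0(id77) recv 64: drop
Round 2: pos2(id85) recv 77: drop; pos4(id64) recv 85: fwd
Round 3: pos0(id77) recv 85: fwd
Round 4: pos1(id35) recv 85: fwd
Round 5: pos2(id85) recv 85: ELECTED
Message ID 77 originates at pos 0; dropped at pos 2 in round 2

Answer: 2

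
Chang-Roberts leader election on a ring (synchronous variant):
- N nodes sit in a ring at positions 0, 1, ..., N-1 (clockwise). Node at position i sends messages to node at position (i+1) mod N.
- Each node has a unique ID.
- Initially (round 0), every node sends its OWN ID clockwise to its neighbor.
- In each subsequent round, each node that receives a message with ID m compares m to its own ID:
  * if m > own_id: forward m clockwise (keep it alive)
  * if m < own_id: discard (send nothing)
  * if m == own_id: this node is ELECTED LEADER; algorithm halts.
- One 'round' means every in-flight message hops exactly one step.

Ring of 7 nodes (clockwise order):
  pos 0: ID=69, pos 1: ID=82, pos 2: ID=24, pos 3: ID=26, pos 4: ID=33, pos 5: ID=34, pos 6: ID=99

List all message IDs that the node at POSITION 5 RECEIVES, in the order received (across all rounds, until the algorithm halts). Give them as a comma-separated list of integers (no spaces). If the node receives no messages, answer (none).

Answer: 33,82,99

Derivation:
Round 1: pos1(id82) recv 69: drop; pos2(id24) recv 82: fwd; pos3(id26) recv 24: drop; pos4(id33) recv 26: drop; pos5(id34) recv 33: drop; pos6(id99) recv 34: drop; pos0(id69) recv 99: fwd
Round 2: pos3(id26) recv 82: fwd; pos1(id82) recv 99: fwd
Round 3: pos4(id33) recv 82: fwd; pos2(id24) recv 99: fwd
Round 4: pos5(id34) recv 82: fwd; pos3(id26) recv 99: fwd
Round 5: pos6(id99) recv 82: drop; pos4(id33) recv 99: fwd
Round 6: pos5(id34) recv 99: fwd
Round 7: pos6(id99) recv 99: ELECTED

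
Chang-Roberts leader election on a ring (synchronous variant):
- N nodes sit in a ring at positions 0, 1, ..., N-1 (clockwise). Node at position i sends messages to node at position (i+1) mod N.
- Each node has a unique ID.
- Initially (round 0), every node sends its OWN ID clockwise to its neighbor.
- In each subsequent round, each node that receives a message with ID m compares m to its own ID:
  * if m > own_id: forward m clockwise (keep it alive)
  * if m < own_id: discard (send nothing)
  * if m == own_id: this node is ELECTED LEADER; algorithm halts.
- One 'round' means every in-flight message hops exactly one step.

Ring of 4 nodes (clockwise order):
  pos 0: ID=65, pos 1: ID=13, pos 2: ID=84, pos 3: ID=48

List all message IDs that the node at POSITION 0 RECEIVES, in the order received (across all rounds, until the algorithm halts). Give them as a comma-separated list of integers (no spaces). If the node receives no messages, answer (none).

Round 1: pos1(id13) recv 65: fwd; pos2(id84) recv 13: drop; pos3(id48) recv 84: fwd; pos0(id65) recv 48: drop
Round 2: pos2(id84) recv 65: drop; pos0(id65) recv 84: fwd
Round 3: pos1(id13) recv 84: fwd
Round 4: pos2(id84) recv 84: ELECTED

Answer: 48,84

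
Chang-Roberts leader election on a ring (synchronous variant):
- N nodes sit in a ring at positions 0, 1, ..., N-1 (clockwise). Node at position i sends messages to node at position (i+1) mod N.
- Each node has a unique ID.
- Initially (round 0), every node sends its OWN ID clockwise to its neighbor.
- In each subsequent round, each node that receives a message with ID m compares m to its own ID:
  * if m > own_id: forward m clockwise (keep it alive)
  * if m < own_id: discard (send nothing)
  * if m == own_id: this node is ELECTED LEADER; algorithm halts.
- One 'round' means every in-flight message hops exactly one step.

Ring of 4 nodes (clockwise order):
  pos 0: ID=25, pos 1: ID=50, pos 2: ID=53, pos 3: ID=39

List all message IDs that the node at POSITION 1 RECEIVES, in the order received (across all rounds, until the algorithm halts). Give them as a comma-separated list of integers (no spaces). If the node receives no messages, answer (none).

Answer: 25,39,53

Derivation:
Round 1: pos1(id50) recv 25: drop; pos2(id53) recv 50: drop; pos3(id39) recv 53: fwd; pos0(id25) recv 39: fwd
Round 2: pos0(id25) recv 53: fwd; pos1(id50) recv 39: drop
Round 3: pos1(id50) recv 53: fwd
Round 4: pos2(id53) recv 53: ELECTED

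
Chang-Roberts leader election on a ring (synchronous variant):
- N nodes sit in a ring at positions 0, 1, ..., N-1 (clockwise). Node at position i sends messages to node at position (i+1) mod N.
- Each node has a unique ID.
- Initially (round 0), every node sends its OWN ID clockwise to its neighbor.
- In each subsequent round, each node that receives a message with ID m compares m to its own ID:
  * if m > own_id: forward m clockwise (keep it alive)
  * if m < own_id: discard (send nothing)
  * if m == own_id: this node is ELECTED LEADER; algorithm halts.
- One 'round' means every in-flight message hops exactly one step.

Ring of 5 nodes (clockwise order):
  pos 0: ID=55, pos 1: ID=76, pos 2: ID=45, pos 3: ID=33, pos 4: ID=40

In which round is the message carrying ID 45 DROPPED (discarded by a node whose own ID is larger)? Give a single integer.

Answer: 3

Derivation:
Round 1: pos1(id76) recv 55: drop; pos2(id45) recv 76: fwd; pos3(id33) recv 45: fwd; pos4(id40) recv 33: drop; pos0(id55) recv 40: drop
Round 2: pos3(id33) recv 76: fwd; pos4(id40) recv 45: fwd
Round 3: pos4(id40) recv 76: fwd; pos0(id55) recv 45: drop
Round 4: pos0(id55) recv 76: fwd
Round 5: pos1(id76) recv 76: ELECTED
Message ID 45 originates at pos 2; dropped at pos 0 in round 3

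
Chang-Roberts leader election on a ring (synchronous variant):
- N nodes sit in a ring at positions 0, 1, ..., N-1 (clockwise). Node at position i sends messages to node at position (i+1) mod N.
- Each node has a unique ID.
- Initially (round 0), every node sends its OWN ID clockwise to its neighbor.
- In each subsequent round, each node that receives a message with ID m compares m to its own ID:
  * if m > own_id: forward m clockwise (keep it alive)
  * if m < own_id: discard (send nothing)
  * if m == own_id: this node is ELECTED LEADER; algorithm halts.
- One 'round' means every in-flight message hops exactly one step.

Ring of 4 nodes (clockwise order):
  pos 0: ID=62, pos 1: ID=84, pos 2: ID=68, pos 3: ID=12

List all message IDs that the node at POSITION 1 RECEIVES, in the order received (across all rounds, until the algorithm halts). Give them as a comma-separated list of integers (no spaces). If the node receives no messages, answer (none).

Answer: 62,68,84

Derivation:
Round 1: pos1(id84) recv 62: drop; pos2(id68) recv 84: fwd; pos3(id12) recv 68: fwd; pos0(id62) recv 12: drop
Round 2: pos3(id12) recv 84: fwd; pos0(id62) recv 68: fwd
Round 3: pos0(id62) recv 84: fwd; pos1(id84) recv 68: drop
Round 4: pos1(id84) recv 84: ELECTED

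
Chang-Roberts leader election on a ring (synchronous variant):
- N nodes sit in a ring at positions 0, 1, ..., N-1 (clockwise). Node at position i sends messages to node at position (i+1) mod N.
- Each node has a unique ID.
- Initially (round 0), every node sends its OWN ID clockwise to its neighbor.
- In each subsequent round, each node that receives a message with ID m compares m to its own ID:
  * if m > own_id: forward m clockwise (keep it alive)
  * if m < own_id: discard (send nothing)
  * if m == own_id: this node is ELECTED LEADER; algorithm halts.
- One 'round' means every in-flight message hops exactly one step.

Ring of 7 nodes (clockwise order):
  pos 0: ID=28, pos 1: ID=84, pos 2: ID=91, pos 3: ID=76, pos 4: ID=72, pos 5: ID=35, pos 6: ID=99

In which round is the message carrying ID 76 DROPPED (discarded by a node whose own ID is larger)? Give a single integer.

Answer: 3

Derivation:
Round 1: pos1(id84) recv 28: drop; pos2(id91) recv 84: drop; pos3(id76) recv 91: fwd; pos4(id72) recv 76: fwd; pos5(id35) recv 72: fwd; pos6(id99) recv 35: drop; pos0(id28) recv 99: fwd
Round 2: pos4(id72) recv 91: fwd; pos5(id35) recv 76: fwd; pos6(id99) recv 72: drop; pos1(id84) recv 99: fwd
Round 3: pos5(id35) recv 91: fwd; pos6(id99) recv 76: drop; pos2(id91) recv 99: fwd
Round 4: pos6(id99) recv 91: drop; pos3(id76) recv 99: fwd
Round 5: pos4(id72) recv 99: fwd
Round 6: pos5(id35) recv 99: fwd
Round 7: pos6(id99) recv 99: ELECTED
Message ID 76 originates at pos 3; dropped at pos 6 in round 3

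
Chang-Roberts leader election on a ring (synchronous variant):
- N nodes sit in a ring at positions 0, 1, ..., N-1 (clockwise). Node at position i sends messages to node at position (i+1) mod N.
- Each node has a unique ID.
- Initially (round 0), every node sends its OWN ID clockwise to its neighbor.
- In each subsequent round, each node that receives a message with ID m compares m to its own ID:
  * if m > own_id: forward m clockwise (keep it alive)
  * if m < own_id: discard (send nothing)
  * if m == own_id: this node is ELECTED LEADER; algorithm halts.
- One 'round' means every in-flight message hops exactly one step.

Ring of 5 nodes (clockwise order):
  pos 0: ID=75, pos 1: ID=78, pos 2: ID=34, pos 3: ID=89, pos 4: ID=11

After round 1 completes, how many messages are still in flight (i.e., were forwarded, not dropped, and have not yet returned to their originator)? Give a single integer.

Round 1: pos1(id78) recv 75: drop; pos2(id34) recv 78: fwd; pos3(id89) recv 34: drop; pos4(id11) recv 89: fwd; pos0(id75) recv 11: drop
After round 1: 2 messages still in flight

Answer: 2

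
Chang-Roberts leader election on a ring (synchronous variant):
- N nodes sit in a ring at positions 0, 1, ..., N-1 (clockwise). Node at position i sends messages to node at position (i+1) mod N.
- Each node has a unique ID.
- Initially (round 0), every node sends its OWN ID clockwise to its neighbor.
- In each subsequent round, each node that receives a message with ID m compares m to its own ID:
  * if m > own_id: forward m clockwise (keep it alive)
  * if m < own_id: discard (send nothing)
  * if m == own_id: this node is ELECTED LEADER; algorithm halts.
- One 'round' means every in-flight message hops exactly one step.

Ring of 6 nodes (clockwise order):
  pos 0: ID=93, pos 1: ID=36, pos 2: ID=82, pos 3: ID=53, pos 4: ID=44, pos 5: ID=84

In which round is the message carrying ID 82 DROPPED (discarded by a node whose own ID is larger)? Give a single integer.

Round 1: pos1(id36) recv 93: fwd; pos2(id82) recv 36: drop; pos3(id53) recv 82: fwd; pos4(id44) recv 53: fwd; pos5(id84) recv 44: drop; pos0(id93) recv 84: drop
Round 2: pos2(id82) recv 93: fwd; pos4(id44) recv 82: fwd; pos5(id84) recv 53: drop
Round 3: pos3(id53) recv 93: fwd; pos5(id84) recv 82: drop
Round 4: pos4(id44) recv 93: fwd
Round 5: pos5(id84) recv 93: fwd
Round 6: pos0(id93) recv 93: ELECTED
Message ID 82 originates at pos 2; dropped at pos 5 in round 3

Answer: 3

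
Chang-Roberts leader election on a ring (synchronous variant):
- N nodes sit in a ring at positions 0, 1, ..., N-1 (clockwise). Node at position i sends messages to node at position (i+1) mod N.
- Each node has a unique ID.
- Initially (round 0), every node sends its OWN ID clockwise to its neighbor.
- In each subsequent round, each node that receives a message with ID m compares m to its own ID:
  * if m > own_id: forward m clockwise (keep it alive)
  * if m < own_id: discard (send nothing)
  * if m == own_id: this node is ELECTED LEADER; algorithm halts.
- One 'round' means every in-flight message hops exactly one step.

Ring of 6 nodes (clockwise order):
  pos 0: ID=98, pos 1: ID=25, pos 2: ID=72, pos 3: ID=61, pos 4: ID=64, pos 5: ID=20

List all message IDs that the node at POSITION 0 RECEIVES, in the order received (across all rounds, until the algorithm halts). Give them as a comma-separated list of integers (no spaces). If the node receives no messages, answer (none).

Round 1: pos1(id25) recv 98: fwd; pos2(id72) recv 25: drop; pos3(id61) recv 72: fwd; pos4(id64) recv 61: drop; pos5(id20) recv 64: fwd; pos0(id98) recv 20: drop
Round 2: pos2(id72) recv 98: fwd; pos4(id64) recv 72: fwd; pos0(id98) recv 64: drop
Round 3: pos3(id61) recv 98: fwd; pos5(id20) recv 72: fwd
Round 4: pos4(id64) recv 98: fwd; pos0(id98) recv 72: drop
Round 5: pos5(id20) recv 98: fwd
Round 6: pos0(id98) recv 98: ELECTED

Answer: 20,64,72,98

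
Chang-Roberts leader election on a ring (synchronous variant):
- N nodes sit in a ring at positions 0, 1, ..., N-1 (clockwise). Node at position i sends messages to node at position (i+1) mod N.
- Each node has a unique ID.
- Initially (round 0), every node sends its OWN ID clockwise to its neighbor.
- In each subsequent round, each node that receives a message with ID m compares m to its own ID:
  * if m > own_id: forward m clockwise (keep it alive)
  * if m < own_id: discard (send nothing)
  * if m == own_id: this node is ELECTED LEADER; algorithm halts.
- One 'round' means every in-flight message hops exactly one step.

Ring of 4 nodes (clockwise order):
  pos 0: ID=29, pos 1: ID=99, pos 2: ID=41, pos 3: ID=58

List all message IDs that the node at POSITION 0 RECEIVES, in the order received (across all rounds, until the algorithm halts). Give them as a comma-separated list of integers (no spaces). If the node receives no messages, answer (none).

Round 1: pos1(id99) recv 29: drop; pos2(id41) recv 99: fwd; pos3(id58) recv 41: drop; pos0(id29) recv 58: fwd
Round 2: pos3(id58) recv 99: fwd; pos1(id99) recv 58: drop
Round 3: pos0(id29) recv 99: fwd
Round 4: pos1(id99) recv 99: ELECTED

Answer: 58,99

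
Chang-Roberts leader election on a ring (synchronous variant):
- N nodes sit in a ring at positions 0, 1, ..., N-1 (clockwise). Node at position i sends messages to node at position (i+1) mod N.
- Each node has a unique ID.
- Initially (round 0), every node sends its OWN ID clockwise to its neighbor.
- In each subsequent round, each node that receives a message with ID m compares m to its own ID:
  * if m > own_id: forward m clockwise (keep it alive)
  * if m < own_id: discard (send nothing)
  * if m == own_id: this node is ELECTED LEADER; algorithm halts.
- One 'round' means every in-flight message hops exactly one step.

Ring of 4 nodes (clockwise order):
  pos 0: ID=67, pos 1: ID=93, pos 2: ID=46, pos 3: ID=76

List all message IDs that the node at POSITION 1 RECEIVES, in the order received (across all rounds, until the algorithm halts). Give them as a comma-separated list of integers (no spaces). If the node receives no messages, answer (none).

Round 1: pos1(id93) recv 67: drop; pos2(id46) recv 93: fwd; pos3(id76) recv 46: drop; pos0(id67) recv 76: fwd
Round 2: pos3(id76) recv 93: fwd; pos1(id93) recv 76: drop
Round 3: pos0(id67) recv 93: fwd
Round 4: pos1(id93) recv 93: ELECTED

Answer: 67,76,93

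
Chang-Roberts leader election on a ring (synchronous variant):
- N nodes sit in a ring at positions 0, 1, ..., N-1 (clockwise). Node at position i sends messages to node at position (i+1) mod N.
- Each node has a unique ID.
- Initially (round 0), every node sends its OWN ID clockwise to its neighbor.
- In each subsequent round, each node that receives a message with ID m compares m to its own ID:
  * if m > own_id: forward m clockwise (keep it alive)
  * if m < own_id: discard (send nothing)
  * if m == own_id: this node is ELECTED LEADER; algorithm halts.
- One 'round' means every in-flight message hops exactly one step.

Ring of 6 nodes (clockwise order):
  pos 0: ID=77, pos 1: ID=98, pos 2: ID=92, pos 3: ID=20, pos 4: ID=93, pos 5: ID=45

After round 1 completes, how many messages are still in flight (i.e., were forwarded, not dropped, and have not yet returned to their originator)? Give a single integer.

Answer: 3

Derivation:
Round 1: pos1(id98) recv 77: drop; pos2(id92) recv 98: fwd; pos3(id20) recv 92: fwd; pos4(id93) recv 20: drop; pos5(id45) recv 93: fwd; pos0(id77) recv 45: drop
After round 1: 3 messages still in flight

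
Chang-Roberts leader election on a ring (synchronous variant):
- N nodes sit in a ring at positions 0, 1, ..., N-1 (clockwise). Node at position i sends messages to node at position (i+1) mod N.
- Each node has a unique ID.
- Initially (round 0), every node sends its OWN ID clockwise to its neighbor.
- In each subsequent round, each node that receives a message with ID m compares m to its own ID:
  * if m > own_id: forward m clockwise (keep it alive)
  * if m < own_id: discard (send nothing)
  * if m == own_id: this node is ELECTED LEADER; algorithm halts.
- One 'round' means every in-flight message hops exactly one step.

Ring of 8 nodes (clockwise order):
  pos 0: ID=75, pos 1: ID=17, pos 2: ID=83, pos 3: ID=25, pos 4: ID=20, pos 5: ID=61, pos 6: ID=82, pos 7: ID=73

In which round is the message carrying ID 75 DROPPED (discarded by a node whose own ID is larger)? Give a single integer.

Round 1: pos1(id17) recv 75: fwd; pos2(id83) recv 17: drop; pos3(id25) recv 83: fwd; pos4(id20) recv 25: fwd; pos5(id61) recv 20: drop; pos6(id82) recv 61: drop; pos7(id73) recv 82: fwd; pos0(id75) recv 73: drop
Round 2: pos2(id83) recv 75: drop; pos4(id20) recv 83: fwd; pos5(id61) recv 25: drop; pos0(id75) recv 82: fwd
Round 3: pos5(id61) recv 83: fwd; pos1(id17) recv 82: fwd
Round 4: pos6(id82) recv 83: fwd; pos2(id83) recv 82: drop
Round 5: pos7(id73) recv 83: fwd
Round 6: pos0(id75) recv 83: fwd
Round 7: pos1(id17) recv 83: fwd
Round 8: pos2(id83) recv 83: ELECTED
Message ID 75 originates at pos 0; dropped at pos 2 in round 2

Answer: 2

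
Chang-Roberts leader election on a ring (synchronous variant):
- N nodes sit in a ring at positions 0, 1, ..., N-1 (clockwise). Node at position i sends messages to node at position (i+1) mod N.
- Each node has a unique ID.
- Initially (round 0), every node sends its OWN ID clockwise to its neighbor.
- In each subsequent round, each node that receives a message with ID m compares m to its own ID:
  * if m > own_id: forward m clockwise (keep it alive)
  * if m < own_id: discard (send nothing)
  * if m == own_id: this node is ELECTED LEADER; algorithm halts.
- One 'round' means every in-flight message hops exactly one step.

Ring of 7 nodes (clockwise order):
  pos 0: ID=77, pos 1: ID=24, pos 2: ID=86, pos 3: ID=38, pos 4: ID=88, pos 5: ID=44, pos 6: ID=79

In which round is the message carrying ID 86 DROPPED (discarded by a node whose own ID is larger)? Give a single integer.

Answer: 2

Derivation:
Round 1: pos1(id24) recv 77: fwd; pos2(id86) recv 24: drop; pos3(id38) recv 86: fwd; pos4(id88) recv 38: drop; pos5(id44) recv 88: fwd; pos6(id79) recv 44: drop; pos0(id77) recv 79: fwd
Round 2: pos2(id86) recv 77: drop; pos4(id88) recv 86: drop; pos6(id79) recv 88: fwd; pos1(id24) recv 79: fwd
Round 3: pos0(id77) recv 88: fwd; pos2(id86) recv 79: drop
Round 4: pos1(id24) recv 88: fwd
Round 5: pos2(id86) recv 88: fwd
Round 6: pos3(id38) recv 88: fwd
Round 7: pos4(id88) recv 88: ELECTED
Message ID 86 originates at pos 2; dropped at pos 4 in round 2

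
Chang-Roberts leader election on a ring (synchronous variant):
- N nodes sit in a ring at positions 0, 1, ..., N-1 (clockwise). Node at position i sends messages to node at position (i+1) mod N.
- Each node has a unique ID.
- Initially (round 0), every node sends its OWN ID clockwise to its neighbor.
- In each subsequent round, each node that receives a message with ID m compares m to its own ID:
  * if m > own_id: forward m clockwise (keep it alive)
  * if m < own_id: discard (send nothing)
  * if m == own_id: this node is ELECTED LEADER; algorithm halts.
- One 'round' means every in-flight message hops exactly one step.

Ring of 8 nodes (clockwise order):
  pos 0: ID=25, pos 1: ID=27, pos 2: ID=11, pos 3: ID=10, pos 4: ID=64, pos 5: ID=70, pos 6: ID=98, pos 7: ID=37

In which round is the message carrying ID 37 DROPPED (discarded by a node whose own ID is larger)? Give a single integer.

Answer: 5

Derivation:
Round 1: pos1(id27) recv 25: drop; pos2(id11) recv 27: fwd; pos3(id10) recv 11: fwd; pos4(id64) recv 10: drop; pos5(id70) recv 64: drop; pos6(id98) recv 70: drop; pos7(id37) recv 98: fwd; pos0(id25) recv 37: fwd
Round 2: pos3(id10) recv 27: fwd; pos4(id64) recv 11: drop; pos0(id25) recv 98: fwd; pos1(id27) recv 37: fwd
Round 3: pos4(id64) recv 27: drop; pos1(id27) recv 98: fwd; pos2(id11) recv 37: fwd
Round 4: pos2(id11) recv 98: fwd; pos3(id10) recv 37: fwd
Round 5: pos3(id10) recv 98: fwd; pos4(id64) recv 37: drop
Round 6: pos4(id64) recv 98: fwd
Round 7: pos5(id70) recv 98: fwd
Round 8: pos6(id98) recv 98: ELECTED
Message ID 37 originates at pos 7; dropped at pos 4 in round 5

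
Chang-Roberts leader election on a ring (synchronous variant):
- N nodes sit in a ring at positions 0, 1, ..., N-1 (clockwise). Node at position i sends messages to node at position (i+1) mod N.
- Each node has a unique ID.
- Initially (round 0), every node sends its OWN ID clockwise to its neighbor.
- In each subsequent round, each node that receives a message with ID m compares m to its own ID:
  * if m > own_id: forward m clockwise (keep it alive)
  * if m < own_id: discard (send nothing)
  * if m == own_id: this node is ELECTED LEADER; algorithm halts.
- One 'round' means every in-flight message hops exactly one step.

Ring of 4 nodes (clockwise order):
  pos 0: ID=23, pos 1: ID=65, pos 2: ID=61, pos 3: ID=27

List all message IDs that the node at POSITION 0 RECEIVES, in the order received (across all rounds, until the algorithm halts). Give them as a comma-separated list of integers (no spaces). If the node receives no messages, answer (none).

Answer: 27,61,65

Derivation:
Round 1: pos1(id65) recv 23: drop; pos2(id61) recv 65: fwd; pos3(id27) recv 61: fwd; pos0(id23) recv 27: fwd
Round 2: pos3(id27) recv 65: fwd; pos0(id23) recv 61: fwd; pos1(id65) recv 27: drop
Round 3: pos0(id23) recv 65: fwd; pos1(id65) recv 61: drop
Round 4: pos1(id65) recv 65: ELECTED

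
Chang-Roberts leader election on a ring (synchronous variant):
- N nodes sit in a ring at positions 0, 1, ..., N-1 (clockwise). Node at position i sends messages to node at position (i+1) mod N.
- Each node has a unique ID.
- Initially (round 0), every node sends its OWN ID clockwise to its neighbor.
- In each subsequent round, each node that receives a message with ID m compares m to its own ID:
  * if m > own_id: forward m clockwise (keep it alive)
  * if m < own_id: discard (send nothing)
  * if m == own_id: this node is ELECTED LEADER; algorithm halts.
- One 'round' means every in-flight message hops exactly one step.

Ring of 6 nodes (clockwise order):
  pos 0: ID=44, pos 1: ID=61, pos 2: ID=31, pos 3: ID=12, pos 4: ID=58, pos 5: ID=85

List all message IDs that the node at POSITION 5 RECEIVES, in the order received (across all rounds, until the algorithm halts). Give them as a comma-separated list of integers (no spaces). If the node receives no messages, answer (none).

Round 1: pos1(id61) recv 44: drop; pos2(id31) recv 61: fwd; pos3(id12) recv 31: fwd; pos4(id58) recv 12: drop; pos5(id85) recv 58: drop; pos0(id44) recv 85: fwd
Round 2: pos3(id12) recv 61: fwd; pos4(id58) recv 31: drop; pos1(id61) recv 85: fwd
Round 3: pos4(id58) recv 61: fwd; pos2(id31) recv 85: fwd
Round 4: pos5(id85) recv 61: drop; pos3(id12) recv 85: fwd
Round 5: pos4(id58) recv 85: fwd
Round 6: pos5(id85) recv 85: ELECTED

Answer: 58,61,85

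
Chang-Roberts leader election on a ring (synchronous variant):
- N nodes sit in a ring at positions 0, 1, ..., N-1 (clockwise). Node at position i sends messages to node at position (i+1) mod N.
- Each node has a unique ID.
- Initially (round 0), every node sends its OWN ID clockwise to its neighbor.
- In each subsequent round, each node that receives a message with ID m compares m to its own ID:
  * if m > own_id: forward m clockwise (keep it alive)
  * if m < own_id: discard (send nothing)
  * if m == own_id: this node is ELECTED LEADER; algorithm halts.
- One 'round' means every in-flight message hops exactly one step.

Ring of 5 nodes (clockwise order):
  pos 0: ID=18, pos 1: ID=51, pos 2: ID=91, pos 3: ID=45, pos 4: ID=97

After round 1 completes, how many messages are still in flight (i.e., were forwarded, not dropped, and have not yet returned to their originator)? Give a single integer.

Round 1: pos1(id51) recv 18: drop; pos2(id91) recv 51: drop; pos3(id45) recv 91: fwd; pos4(id97) recv 45: drop; pos0(id18) recv 97: fwd
After round 1: 2 messages still in flight

Answer: 2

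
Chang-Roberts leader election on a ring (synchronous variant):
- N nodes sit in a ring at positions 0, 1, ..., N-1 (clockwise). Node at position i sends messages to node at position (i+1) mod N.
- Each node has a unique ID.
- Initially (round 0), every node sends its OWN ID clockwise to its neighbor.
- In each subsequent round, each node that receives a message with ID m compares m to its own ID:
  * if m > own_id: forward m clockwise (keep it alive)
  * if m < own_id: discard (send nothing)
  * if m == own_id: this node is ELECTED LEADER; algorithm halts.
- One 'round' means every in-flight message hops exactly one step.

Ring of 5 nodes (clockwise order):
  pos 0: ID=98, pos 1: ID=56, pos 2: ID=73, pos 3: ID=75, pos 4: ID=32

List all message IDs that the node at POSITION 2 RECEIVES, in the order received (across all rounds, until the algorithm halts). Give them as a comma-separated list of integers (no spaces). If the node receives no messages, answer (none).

Answer: 56,98

Derivation:
Round 1: pos1(id56) recv 98: fwd; pos2(id73) recv 56: drop; pos3(id75) recv 73: drop; pos4(id32) recv 75: fwd; pos0(id98) recv 32: drop
Round 2: pos2(id73) recv 98: fwd; pos0(id98) recv 75: drop
Round 3: pos3(id75) recv 98: fwd
Round 4: pos4(id32) recv 98: fwd
Round 5: pos0(id98) recv 98: ELECTED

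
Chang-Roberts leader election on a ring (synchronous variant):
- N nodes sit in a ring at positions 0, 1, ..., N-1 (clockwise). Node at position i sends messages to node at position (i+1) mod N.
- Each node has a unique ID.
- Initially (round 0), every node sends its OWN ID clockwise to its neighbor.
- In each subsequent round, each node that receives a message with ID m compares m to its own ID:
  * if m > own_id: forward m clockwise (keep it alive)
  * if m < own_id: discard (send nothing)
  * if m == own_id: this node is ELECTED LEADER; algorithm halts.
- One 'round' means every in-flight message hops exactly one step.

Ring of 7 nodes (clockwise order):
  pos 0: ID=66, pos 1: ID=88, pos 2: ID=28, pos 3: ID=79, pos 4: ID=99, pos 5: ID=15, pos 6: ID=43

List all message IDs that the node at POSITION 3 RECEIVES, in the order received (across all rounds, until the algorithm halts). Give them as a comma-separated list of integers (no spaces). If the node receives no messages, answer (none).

Round 1: pos1(id88) recv 66: drop; pos2(id28) recv 88: fwd; pos3(id79) recv 28: drop; pos4(id99) recv 79: drop; pos5(id15) recv 99: fwd; pos6(id43) recv 15: drop; pos0(id66) recv 43: drop
Round 2: pos3(id79) recv 88: fwd; pos6(id43) recv 99: fwd
Round 3: pos4(id99) recv 88: drop; pos0(id66) recv 99: fwd
Round 4: pos1(id88) recv 99: fwd
Round 5: pos2(id28) recv 99: fwd
Round 6: pos3(id79) recv 99: fwd
Round 7: pos4(id99) recv 99: ELECTED

Answer: 28,88,99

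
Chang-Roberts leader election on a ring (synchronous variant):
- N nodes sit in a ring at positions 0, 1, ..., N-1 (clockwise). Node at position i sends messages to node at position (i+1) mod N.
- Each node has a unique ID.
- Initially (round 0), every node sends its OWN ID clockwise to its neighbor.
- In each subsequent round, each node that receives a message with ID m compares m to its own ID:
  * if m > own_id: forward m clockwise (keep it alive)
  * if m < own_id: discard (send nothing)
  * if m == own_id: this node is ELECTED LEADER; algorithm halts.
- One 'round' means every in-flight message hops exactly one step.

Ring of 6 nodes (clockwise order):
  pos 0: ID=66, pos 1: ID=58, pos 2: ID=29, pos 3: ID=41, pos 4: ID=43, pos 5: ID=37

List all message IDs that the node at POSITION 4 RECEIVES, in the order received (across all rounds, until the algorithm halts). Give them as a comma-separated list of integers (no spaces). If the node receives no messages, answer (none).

Round 1: pos1(id58) recv 66: fwd; pos2(id29) recv 58: fwd; pos3(id41) recv 29: drop; pos4(id43) recv 41: drop; pos5(id37) recv 43: fwd; pos0(id66) recv 37: drop
Round 2: pos2(id29) recv 66: fwd; pos3(id41) recv 58: fwd; pos0(id66) recv 43: drop
Round 3: pos3(id41) recv 66: fwd; pos4(id43) recv 58: fwd
Round 4: pos4(id43) recv 66: fwd; pos5(id37) recv 58: fwd
Round 5: pos5(id37) recv 66: fwd; pos0(id66) recv 58: drop
Round 6: pos0(id66) recv 66: ELECTED

Answer: 41,58,66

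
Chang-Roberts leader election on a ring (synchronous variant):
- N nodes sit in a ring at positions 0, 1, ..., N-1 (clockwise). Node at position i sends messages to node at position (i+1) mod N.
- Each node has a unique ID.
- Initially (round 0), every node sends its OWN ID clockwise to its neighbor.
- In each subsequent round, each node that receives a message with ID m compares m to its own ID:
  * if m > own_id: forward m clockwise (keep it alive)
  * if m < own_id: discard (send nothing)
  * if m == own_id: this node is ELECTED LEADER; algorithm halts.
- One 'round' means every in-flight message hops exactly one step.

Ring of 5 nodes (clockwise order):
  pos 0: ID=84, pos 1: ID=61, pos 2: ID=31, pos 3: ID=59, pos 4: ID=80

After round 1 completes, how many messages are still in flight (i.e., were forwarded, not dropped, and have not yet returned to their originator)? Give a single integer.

Answer: 2

Derivation:
Round 1: pos1(id61) recv 84: fwd; pos2(id31) recv 61: fwd; pos3(id59) recv 31: drop; pos4(id80) recv 59: drop; pos0(id84) recv 80: drop
After round 1: 2 messages still in flight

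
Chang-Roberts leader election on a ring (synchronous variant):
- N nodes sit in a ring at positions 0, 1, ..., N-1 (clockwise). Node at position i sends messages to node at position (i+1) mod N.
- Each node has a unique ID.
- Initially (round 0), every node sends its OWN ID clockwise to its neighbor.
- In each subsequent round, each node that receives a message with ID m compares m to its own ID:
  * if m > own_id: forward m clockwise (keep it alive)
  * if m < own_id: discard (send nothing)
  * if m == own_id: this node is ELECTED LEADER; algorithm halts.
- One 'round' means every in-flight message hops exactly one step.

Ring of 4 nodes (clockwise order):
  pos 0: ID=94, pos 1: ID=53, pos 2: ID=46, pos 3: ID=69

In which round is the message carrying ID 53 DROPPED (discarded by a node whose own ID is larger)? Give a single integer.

Answer: 2

Derivation:
Round 1: pos1(id53) recv 94: fwd; pos2(id46) recv 53: fwd; pos3(id69) recv 46: drop; pos0(id94) recv 69: drop
Round 2: pos2(id46) recv 94: fwd; pos3(id69) recv 53: drop
Round 3: pos3(id69) recv 94: fwd
Round 4: pos0(id94) recv 94: ELECTED
Message ID 53 originates at pos 1; dropped at pos 3 in round 2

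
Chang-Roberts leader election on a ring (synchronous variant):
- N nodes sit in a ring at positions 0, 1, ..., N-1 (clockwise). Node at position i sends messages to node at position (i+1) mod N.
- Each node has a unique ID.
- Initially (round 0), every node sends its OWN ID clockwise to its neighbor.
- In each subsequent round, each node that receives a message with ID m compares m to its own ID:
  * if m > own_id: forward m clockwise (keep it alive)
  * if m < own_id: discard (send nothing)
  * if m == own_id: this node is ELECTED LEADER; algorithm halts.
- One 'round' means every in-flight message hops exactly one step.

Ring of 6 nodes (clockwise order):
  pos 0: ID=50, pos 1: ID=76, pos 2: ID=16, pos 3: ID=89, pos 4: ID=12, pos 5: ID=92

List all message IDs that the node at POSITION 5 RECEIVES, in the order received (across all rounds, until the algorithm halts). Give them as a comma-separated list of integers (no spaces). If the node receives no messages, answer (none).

Round 1: pos1(id76) recv 50: drop; pos2(id16) recv 76: fwd; pos3(id89) recv 16: drop; pos4(id12) recv 89: fwd; pos5(id92) recv 12: drop; pos0(id50) recv 92: fwd
Round 2: pos3(id89) recv 76: drop; pos5(id92) recv 89: drop; pos1(id76) recv 92: fwd
Round 3: pos2(id16) recv 92: fwd
Round 4: pos3(id89) recv 92: fwd
Round 5: pos4(id12) recv 92: fwd
Round 6: pos5(id92) recv 92: ELECTED

Answer: 12,89,92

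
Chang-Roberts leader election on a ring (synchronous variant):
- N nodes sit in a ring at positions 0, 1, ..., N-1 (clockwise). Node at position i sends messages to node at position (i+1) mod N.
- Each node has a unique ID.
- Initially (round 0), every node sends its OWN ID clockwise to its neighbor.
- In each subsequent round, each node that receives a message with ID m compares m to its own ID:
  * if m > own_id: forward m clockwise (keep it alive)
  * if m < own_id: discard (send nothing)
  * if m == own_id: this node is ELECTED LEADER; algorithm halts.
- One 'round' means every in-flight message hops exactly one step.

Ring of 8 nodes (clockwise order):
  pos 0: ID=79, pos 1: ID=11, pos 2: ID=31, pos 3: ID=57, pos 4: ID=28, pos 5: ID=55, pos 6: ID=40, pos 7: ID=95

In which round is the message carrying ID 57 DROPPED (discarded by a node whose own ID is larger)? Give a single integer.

Answer: 4

Derivation:
Round 1: pos1(id11) recv 79: fwd; pos2(id31) recv 11: drop; pos3(id57) recv 31: drop; pos4(id28) recv 57: fwd; pos5(id55) recv 28: drop; pos6(id40) recv 55: fwd; pos7(id95) recv 40: drop; pos0(id79) recv 95: fwd
Round 2: pos2(id31) recv 79: fwd; pos5(id55) recv 57: fwd; pos7(id95) recv 55: drop; pos1(id11) recv 95: fwd
Round 3: pos3(id57) recv 79: fwd; pos6(id40) recv 57: fwd; pos2(id31) recv 95: fwd
Round 4: pos4(id28) recv 79: fwd; pos7(id95) recv 57: drop; pos3(id57) recv 95: fwd
Round 5: pos5(id55) recv 79: fwd; pos4(id28) recv 95: fwd
Round 6: pos6(id40) recv 79: fwd; pos5(id55) recv 95: fwd
Round 7: pos7(id95) recv 79: drop; pos6(id40) recv 95: fwd
Round 8: pos7(id95) recv 95: ELECTED
Message ID 57 originates at pos 3; dropped at pos 7 in round 4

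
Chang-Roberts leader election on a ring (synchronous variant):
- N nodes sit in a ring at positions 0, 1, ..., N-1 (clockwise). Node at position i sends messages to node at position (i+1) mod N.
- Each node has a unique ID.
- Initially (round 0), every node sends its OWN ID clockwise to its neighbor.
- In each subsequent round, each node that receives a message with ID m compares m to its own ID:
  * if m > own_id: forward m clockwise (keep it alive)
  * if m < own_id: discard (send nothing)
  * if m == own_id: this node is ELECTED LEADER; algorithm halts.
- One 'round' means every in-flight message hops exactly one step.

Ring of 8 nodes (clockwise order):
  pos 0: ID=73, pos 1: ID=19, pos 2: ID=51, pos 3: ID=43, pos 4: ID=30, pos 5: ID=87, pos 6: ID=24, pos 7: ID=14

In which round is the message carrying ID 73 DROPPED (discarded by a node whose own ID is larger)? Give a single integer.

Answer: 5

Derivation:
Round 1: pos1(id19) recv 73: fwd; pos2(id51) recv 19: drop; pos3(id43) recv 51: fwd; pos4(id30) recv 43: fwd; pos5(id87) recv 30: drop; pos6(id24) recv 87: fwd; pos7(id14) recv 24: fwd; pos0(id73) recv 14: drop
Round 2: pos2(id51) recv 73: fwd; pos4(id30) recv 51: fwd; pos5(id87) recv 43: drop; pos7(id14) recv 87: fwd; pos0(id73) recv 24: drop
Round 3: pos3(id43) recv 73: fwd; pos5(id87) recv 51: drop; pos0(id73) recv 87: fwd
Round 4: pos4(id30) recv 73: fwd; pos1(id19) recv 87: fwd
Round 5: pos5(id87) recv 73: drop; pos2(id51) recv 87: fwd
Round 6: pos3(id43) recv 87: fwd
Round 7: pos4(id30) recv 87: fwd
Round 8: pos5(id87) recv 87: ELECTED
Message ID 73 originates at pos 0; dropped at pos 5 in round 5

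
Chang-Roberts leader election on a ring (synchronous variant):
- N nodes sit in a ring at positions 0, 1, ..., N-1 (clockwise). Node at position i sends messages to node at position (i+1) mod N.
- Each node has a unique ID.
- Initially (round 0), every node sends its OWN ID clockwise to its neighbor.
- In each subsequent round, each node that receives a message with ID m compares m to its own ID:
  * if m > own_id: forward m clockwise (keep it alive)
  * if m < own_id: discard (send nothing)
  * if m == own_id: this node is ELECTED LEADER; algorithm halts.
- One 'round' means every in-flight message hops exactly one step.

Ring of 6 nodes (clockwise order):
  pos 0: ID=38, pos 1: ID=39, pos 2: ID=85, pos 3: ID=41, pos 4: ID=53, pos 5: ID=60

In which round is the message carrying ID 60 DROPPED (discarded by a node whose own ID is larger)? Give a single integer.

Round 1: pos1(id39) recv 38: drop; pos2(id85) recv 39: drop; pos3(id41) recv 85: fwd; pos4(id53) recv 41: drop; pos5(id60) recv 53: drop; pos0(id38) recv 60: fwd
Round 2: pos4(id53) recv 85: fwd; pos1(id39) recv 60: fwd
Round 3: pos5(id60) recv 85: fwd; pos2(id85) recv 60: drop
Round 4: pos0(id38) recv 85: fwd
Round 5: pos1(id39) recv 85: fwd
Round 6: pos2(id85) recv 85: ELECTED
Message ID 60 originates at pos 5; dropped at pos 2 in round 3

Answer: 3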